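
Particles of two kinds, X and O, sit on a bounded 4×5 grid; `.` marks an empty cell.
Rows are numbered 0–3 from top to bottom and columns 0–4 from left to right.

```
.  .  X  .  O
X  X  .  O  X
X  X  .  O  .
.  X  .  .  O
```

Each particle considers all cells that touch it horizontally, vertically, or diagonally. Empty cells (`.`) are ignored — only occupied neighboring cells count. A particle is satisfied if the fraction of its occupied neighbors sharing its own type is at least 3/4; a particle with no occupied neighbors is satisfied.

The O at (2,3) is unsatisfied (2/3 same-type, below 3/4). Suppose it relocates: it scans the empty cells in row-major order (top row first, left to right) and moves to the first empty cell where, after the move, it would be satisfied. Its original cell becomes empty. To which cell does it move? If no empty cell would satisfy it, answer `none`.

Vacating (2,3). Empty cells in order:
  (0,0): 0/2 same-type → still unsatisfied.
  (0,1): 0/3 same-type → still unsatisfied.
  (0,3): 2/4 same-type → still unsatisfied.
  (1,2): 1/4 same-type → still unsatisfied.
  (2,2): 1/4 same-type → still unsatisfied.
  (2,4): 2/3 same-type → still unsatisfied.
  (3,0): 0/3 same-type → still unsatisfied.
  (3,2): 0/2 same-type → still unsatisfied.
  (3,3): 1/1 same-type → satisfied — stop here.

(3,3)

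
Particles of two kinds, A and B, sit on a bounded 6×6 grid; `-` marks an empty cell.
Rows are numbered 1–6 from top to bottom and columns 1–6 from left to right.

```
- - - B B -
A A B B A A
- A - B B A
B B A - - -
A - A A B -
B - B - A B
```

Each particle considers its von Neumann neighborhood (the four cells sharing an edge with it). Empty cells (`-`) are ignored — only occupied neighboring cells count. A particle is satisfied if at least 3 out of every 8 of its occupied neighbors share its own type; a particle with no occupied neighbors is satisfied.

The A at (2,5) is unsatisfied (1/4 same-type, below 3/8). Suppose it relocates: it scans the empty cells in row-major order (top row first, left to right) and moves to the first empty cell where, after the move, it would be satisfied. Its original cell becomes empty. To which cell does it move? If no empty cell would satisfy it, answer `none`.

Vacating (2,5). Empty cells in order:
  (1,1): 1/1 same-type → satisfied — stop here.

(1,1)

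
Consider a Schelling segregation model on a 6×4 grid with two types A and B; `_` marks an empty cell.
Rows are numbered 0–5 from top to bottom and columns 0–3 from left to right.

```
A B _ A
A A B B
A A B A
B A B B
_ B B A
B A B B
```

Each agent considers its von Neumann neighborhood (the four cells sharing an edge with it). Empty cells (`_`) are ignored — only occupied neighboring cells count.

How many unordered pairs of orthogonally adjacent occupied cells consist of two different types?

18

Scan each occupied cell's neighbors to the right and below so each pair is counted once.
From row 0: 3 unlike of 4 pairs (running 3/4).
From row 1: 2 unlike of 7 pairs (running 5/11).
From row 2: 4 unlike of 7 pairs (running 9/18).
From row 3: 4 unlike of 6 pairs (running 13/24).
From row 4: 3 unlike of 5 pairs (running 16/29).
From row 5: 2 unlike of 3 pairs (running 18/32).
Total adjacent occupied pairs: 32; unlike-type pairs: 18.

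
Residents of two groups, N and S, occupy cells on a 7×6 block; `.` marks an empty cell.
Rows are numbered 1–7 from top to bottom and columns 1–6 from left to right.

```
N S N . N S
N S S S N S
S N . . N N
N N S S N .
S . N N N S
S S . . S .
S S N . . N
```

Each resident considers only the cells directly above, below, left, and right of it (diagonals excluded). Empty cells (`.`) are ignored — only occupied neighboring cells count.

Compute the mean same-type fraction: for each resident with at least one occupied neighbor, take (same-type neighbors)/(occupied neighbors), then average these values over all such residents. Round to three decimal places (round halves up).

Row 1: (1,1)N 1/2 · (1,2)S 1/3 · (1,3)N 0/2 · (1,5)N 1/2 · (1,6)S 1/2
Row 2: (2,1)N 1/3 · (2,2)S 2/4 · (2,3)S 2/3 · (2,4)S 1/2 · (2,5)N 2/4 · (2,6)S 1/3
Row 3: (3,1)S 0/3 · (3,2)N 1/3 · (3,5)N 3/3 · (3,6)N 1/2
Row 4: (4,1)N 1/3 · (4,2)N 2/3 · (4,3)S 1/3 · (4,4)S 1/3 · (4,5)N 2/3
Row 5: (5,1)S 1/2 · (5,3)N 1/2 · (5,4)N 2/3 · (5,5)N 2/4 · (5,6)S 0/1
Row 6: (6,1)S 3/3 · (6,2)S 2/2 · (6,5)S 0/1
Row 7: (7,1)S 2/2 · (7,2)S 2/3 · (7,3)N 0/1 · (7,6)N — no occupied neighbors
Sum over 31 residents: 1/2 + 1/3 + 0/2 + 1/2 + 1/2 + 1/3 + 2/4 + 2/3 + 1/2 + 2/4 + 1/3 + 0/3 + 1/3 + 3/3 + 1/2 + 1/3 + 2/3 + 1/3 + 1/3 + 2/3 + 1/2 + 1/2 + 2/3 + 2/4 + 0/1 + 3/3 + 2/2 + 0/1 + 2/2 + 2/3 + 0/1 = 44/3; mean = 44/3 ÷ 31 = 44/93 = 0.473118… → 0.473.

0.473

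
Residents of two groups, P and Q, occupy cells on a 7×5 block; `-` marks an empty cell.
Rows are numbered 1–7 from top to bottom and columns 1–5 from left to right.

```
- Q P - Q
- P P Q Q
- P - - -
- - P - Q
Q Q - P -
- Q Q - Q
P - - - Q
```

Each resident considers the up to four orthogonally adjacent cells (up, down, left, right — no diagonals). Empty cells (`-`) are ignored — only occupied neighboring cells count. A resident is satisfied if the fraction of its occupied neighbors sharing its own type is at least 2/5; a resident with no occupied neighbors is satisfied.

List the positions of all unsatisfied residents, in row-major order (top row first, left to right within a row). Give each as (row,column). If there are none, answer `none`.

(1,2)Q 0/2 ✗
(1,3)P 1/2 ✓
(1,5)Q 1/1 ✓
(2,2)P 2/3 ✓
(2,3)P 2/3 ✓
(2,4)Q 1/2 ✓
(2,5)Q 2/2 ✓
(3,2)P 1/1 ✓
(4,3)P 0/0 ✓
(4,5)Q 0/0 ✓
(5,1)Q 1/1 ✓
(5,2)Q 2/2 ✓
(5,4)P 0/0 ✓
(6,2)Q 2/2 ✓
(6,3)Q 1/1 ✓
(6,5)Q 1/1 ✓
(7,1)P 0/0 ✓
(7,5)Q 1/1 ✓

(1,2)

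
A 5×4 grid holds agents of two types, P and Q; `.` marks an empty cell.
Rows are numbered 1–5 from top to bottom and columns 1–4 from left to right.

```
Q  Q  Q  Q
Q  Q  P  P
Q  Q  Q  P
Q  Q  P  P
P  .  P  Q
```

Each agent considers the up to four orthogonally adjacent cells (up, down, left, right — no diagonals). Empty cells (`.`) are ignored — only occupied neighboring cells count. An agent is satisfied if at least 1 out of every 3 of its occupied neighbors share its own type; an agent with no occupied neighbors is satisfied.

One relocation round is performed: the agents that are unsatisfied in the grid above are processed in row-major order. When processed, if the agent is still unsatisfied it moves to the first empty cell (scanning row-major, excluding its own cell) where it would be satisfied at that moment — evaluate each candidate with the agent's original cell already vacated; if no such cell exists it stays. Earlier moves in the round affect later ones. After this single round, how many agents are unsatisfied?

0

Initially unsatisfied (in order): (2,3), (3,3), (5,1), (5,4).
  (2,3) → (5,2).
  (3,3): now satisfied by earlier moves; stays.
  (5,1): now satisfied by earlier moves; stays.
  (5,4) → (2,3).
Resulting grid:
Q Q Q Q
Q Q Q P
Q Q Q P
Q Q P P
P P P .
All satisfied now.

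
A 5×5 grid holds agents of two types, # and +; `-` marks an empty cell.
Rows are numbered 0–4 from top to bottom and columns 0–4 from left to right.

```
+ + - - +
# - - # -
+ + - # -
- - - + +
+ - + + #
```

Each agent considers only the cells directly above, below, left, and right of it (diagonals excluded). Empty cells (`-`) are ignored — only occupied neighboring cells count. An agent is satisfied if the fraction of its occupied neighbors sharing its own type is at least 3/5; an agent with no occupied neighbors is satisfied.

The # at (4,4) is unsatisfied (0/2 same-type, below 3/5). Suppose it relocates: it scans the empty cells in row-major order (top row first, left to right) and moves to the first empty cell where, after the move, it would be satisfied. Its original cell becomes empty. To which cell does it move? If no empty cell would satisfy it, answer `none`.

Vacating (4,4). Empty cells in order:
  (0,2): 0/1 same-type → still unsatisfied.
  (0,3): 1/2 same-type → still unsatisfied.
  (1,1): 1/3 same-type → still unsatisfied.
  (1,2): 1/1 same-type → satisfied — stop here.

(1,2)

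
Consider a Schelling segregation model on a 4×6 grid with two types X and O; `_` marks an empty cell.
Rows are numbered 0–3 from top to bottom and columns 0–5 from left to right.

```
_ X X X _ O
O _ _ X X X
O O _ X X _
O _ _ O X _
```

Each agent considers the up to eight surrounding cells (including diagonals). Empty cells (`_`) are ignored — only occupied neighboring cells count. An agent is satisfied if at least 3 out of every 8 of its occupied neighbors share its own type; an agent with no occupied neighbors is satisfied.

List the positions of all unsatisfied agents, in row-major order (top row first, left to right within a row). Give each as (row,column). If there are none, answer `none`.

(0,1)X 1/2 ok
(0,2)X 3/3 ok
(0,3)X 3/3 ok
(0,5)O 0/2 unhappy
(1,0)O 2/3 ok
(1,3)X 5/5 ok
(1,4)X 5/6 ok
(1,5)X 2/3 ok
(2,0)O 3/3 ok
(2,1)O 3/3 ok
(2,3)X 4/5 ok
(2,4)X 5/6 ok
(3,0)O 2/2 ok
(3,3)O 0/3 unhappy
(3,4)X 2/3 ok

(0,5), (3,3)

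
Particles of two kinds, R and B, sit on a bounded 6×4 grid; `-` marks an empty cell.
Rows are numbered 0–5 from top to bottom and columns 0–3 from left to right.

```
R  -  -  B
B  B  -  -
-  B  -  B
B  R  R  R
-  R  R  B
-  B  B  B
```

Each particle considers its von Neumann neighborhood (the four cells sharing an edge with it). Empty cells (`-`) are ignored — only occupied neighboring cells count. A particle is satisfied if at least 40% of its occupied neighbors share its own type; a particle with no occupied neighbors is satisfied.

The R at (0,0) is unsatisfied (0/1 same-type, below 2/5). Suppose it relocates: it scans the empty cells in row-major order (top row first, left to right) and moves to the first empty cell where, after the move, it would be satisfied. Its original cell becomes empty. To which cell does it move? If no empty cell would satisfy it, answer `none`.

Vacating (0,0). Empty cells in order:
  (0,1): 0/1 same-type → still unsatisfied.
  (0,2): 0/1 same-type → still unsatisfied.
  (1,2): 0/1 same-type → still unsatisfied.
  (1,3): 0/2 same-type → still unsatisfied.
  (2,0): 0/3 same-type → still unsatisfied.
  (2,2): 1/3 same-type → still unsatisfied.
  (4,0): 1/2 same-type → satisfied — stop here.

(4,0)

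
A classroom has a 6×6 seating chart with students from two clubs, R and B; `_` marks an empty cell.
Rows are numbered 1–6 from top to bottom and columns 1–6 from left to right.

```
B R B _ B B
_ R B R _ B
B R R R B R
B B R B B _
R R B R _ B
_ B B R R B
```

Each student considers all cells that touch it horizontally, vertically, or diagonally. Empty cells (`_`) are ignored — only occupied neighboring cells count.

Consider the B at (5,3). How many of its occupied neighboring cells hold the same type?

Occupied neighbors of (5,3): (4,2)=B, (4,3)=R, (4,4)=B, (5,2)=R, (5,4)=R, (6,2)=B, (6,3)=B, (6,4)=R.
Same type (B): 4 of 8.

4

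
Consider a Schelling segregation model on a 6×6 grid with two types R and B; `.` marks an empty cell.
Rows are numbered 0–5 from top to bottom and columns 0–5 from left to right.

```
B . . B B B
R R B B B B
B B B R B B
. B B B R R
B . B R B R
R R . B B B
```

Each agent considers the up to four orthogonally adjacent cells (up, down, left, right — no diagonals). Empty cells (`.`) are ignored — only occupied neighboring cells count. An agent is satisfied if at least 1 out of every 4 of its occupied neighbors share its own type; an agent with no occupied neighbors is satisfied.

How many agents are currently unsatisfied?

(0,0)B 0/1 not
(0,3)B 2/2 satisfied
(0,4)B 3/3 satisfied
(0,5)B 2/2 satisfied
(1,0)R 1/3 satisfied
(1,1)R 1/3 satisfied
(1,2)B 2/3 satisfied
(1,3)B 3/4 satisfied
(1,4)B 4/4 satisfied
(1,5)B 3/3 satisfied
(2,0)B 1/2 satisfied
(2,1)B 3/4 satisfied
(2,2)B 3/4 satisfied
(2,3)R 0/4 not
(2,4)B 2/4 satisfied
(2,5)B 2/3 satisfied
(3,1)B 2/2 satisfied
(3,2)B 4/4 satisfied
(3,3)B 1/4 satisfied
(3,4)R 1/4 satisfied
(3,5)R 2/3 satisfied
(4,0)B 0/1 not
(4,2)B 1/2 satisfied
(4,3)R 0/4 not
(4,4)B 1/4 satisfied
(4,5)R 1/3 satisfied
(5,0)R 1/2 satisfied
(5,1)R 1/1 satisfied
(5,3)B 1/2 satisfied
(5,4)B 3/3 satisfied
(5,5)B 1/2 satisfied
Unsatisfied: (0,0), (2,3), (4,0), (4,3) — 4 in total.

4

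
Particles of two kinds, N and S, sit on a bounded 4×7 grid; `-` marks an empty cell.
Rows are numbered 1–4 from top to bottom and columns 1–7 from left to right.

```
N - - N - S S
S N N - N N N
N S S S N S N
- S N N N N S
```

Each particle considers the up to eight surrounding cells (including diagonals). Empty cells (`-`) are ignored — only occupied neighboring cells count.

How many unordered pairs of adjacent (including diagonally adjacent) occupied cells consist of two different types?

Scan each occupied cell's neighbors to the right and below (and the two forward diagonals) so each pair is counted once.
Row 1: N(1,1)–S(2,1)≠ N(1,1)–N(2,2)= N(1,4)–N(2,5)= N(1,4)–N(2,3)= S(1,6)–S(1,7)= S(1,6)–N(2,6)≠ S(1,6)–N(2,7)≠ S(1,6)–N(2,5)≠ S(1,7)–N(2,7)≠ S(1,7)–N(2,6)≠  → 6/10 unlike.
Row 2: S(2,1)–N(2,2)≠ S(2,1)–N(3,1)≠ S(2,1)–S(3,2)= N(2,2)–N(2,3)= N(2,2)–S(3,2)≠ N(2,2)–S(3,3)≠ N(2,2)–N(3,1)= N(2,3)–S(3,3)≠ N(2,3)–S(3,4)≠ N(2,3)–S(3,2)≠ N(2,5)–N(2,6)= N(2,5)–N(3,5)= N(2,5)–S(3,6)≠ N(2,5)–S(3,4)≠ N(2,6)–N(2,7)= N(2,6)–S(3,6)≠ N(2,6)–N(3,7)= N(2,6)–N(3,5)= N(2,7)–N(3,7)= N(2,7)–S(3,6)≠  → 11/20 unlike.
Row 3: N(3,1)–S(3,2)≠ N(3,1)–S(4,2)≠ S(3,2)–S(3,3)= S(3,2)–S(4,2)= S(3,2)–N(4,3)≠ S(3,3)–S(3,4)= S(3,3)–N(4,3)≠ S(3,3)–N(4,4)≠ S(3,3)–S(4,2)= S(3,4)–N(3,5)≠ S(3,4)–N(4,4)≠ S(3,4)–N(4,5)≠ S(3,4)–N(4,3)≠ N(3,5)–S(3,6)≠ N(3,5)–N(4,5)= N(3,5)–N(4,6)= N(3,5)–N(4,4)= S(3,6)–N(3,7)≠ S(3,6)–N(4,6)≠ S(3,6)–S(4,7)= S(3,6)–N(4,5)≠ N(3,7)–S(4,7)≠ N(3,7)–N(4,6)=  → 14/23 unlike.
Row 4: S(4,2)–N(4,3)≠ N(4,3)–N(4,4)= N(4,4)–N(4,5)= N(4,5)–N(4,6)= N(4,6)–S(4,7)≠  → 2/5 unlike.
Total adjacent occupied pairs: 58; unlike-type pairs: 33.

33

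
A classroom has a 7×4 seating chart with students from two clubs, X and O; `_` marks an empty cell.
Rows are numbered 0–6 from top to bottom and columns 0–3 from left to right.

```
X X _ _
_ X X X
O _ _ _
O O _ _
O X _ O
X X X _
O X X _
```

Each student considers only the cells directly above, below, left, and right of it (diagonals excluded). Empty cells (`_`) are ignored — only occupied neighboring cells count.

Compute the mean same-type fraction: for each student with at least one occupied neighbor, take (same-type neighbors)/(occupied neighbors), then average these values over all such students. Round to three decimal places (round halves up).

0.760

Row 0: (0,0)X 1/1 · (0,1)X 2/2
Row 1: (1,1)X 2/2 · (1,2)X 2/2 · (1,3)X 1/1
Row 2: (2,0)O 1/1
Row 3: (3,0)O 3/3 · (3,1)O 1/2
Row 4: (4,0)O 1/3 · (4,1)X 1/3 · (4,3)O — no occupied neighbors
Row 5: (5,0)X 1/3 · (5,1)X 4/4 · (5,2)X 2/2
Row 6: (6,0)O 0/2 · (6,1)X 2/3 · (6,2)X 2/2
Sum over 16 students: 1/1 + 2/2 + 2/2 + 2/2 + 1/1 + 1/1 + 3/3 + 1/2 + 1/3 + 1/3 + 1/3 + 4/4 + 2/2 + 0/2 + 2/3 + 2/2 = 73/6; mean = 73/6 ÷ 16 = 73/96 = 0.760416… → 0.760.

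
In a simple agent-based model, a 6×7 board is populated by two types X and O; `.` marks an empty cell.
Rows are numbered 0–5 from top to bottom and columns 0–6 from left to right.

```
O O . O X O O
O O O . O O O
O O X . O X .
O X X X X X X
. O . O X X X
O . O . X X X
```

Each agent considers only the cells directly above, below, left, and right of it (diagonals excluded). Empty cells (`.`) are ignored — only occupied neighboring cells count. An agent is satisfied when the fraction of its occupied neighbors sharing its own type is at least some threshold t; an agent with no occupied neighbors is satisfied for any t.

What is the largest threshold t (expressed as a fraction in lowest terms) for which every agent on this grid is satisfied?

0/1

Row 0: (0,0)O 2/2 · (0,1)O 2/2 · (0,3)O 0/1 · (0,4)X 0/3 · (0,5)O 2/3 · (0,6)O 2/2
Row 1: (1,0)O 3/3 · (1,1)O 4/4 · (1,2)O 1/2 · (1,4)O 2/3 · (1,5)O 3/4 · (1,6)O 2/2
Row 2: (2,0)O 3/3 · (2,1)O 2/4 · (2,2)X 1/3 · (2,4)O 1/3 · (2,5)X 1/3
Row 3: (3,0)O 1/2 · (3,1)X 1/4 · (3,2)X 3/3 · (3,3)X 2/3 · (3,4)X 3/4 · (3,5)X 4/4 · (3,6)X 2/2
Row 4: (4,1)O 0/1 · (4,3)O 0/2 · (4,4)X 3/4 · (4,5)X 4/4 · (4,6)X 3/3
Row 5: (5,0)O — no occupied neighbors · (5,2)O — no occupied neighbors · (5,4)X 2/2 · (5,5)X 3/3 · (5,6)X 2/2
The smallest same-type fraction is 0/1 at (0,3), which reduces to 0/1. Any threshold above that leaves this agent unsatisfied.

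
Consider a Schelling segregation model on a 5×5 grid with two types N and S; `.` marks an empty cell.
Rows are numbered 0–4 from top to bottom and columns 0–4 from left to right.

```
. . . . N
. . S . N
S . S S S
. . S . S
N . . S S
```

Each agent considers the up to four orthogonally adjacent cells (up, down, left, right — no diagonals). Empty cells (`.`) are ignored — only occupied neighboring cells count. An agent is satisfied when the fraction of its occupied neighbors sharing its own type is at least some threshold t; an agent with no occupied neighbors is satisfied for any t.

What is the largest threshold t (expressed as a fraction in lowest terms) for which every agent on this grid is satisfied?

1/2

Row 0: (0,4)N 1/1
Row 1: (1,2)S 1/1 · (1,4)N 1/2
Row 2: (2,0)S — no occupied neighbors · (2,2)S 3/3 · (2,3)S 2/2 · (2,4)S 2/3
Row 3: (3,2)S 1/1 · (3,4)S 2/2
Row 4: (4,0)N — no occupied neighbors · (4,3)S 1/1 · (4,4)S 2/2
The smallest same-type fraction is 1/2 at (1,4), which reduces to 1/2. Any threshold above that leaves this agent unsatisfied.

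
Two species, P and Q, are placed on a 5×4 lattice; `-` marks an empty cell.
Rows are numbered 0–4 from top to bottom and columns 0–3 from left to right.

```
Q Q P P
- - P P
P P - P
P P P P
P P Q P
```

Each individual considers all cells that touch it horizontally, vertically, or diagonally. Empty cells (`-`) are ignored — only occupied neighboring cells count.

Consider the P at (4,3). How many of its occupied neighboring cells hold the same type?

2

Occupied neighbors of (4,3): (3,2)=P, (3,3)=P, (4,2)=Q.
Same type (P): 2 of 3.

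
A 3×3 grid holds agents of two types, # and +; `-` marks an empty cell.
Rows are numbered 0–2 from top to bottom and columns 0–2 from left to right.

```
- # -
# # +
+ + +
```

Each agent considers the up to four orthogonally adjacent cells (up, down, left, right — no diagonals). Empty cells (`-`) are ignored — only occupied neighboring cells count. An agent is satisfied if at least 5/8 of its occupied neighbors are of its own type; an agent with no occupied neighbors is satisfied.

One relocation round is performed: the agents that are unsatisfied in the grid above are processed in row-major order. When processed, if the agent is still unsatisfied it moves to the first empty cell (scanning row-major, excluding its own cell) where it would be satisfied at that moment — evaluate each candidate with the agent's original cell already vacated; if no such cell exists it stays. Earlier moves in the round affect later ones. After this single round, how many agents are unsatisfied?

Initially unsatisfied (in order): (1,0), (1,1), (1,2), (2,0).
  (1,0) → (0,0).
  (1,1): no empty cell satisfies it; stays.
  (1,2): no empty cell satisfies it; stays.
  (2,0): now satisfied by earlier moves; stays.
Resulting grid:
# # -
- # +
+ + +
Unsatisfied now: (1,1), (1,2).

2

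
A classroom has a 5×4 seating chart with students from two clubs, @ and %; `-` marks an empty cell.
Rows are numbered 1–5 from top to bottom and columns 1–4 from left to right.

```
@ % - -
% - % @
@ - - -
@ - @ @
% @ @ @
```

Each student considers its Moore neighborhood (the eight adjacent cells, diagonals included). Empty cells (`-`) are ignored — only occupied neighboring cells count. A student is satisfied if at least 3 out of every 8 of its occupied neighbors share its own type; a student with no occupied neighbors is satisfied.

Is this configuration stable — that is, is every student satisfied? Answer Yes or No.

Row 1: (1,1)@ 0/2 ✗ · (1,2)% 2/3 ✓
Row 2: (2,1)% 1/3 ✗ · (2,3)% 1/2 ✓ · (2,4)@ 0/1 ✗
Row 3: (3,1)@ 1/2 ✓
Row 4: (4,1)@ 2/3 ✓ · (4,3)@ 4/4 ✓ · (4,4)@ 3/3 ✓
Row 5: (5,1)% 0/2 ✗ · (5,2)@ 3/4 ✓ · (5,3)@ 4/4 ✓ · (5,4)@ 3/3 ✓
For instance (1,1) has only 0/2 same-type neighbors, below 3/8.

No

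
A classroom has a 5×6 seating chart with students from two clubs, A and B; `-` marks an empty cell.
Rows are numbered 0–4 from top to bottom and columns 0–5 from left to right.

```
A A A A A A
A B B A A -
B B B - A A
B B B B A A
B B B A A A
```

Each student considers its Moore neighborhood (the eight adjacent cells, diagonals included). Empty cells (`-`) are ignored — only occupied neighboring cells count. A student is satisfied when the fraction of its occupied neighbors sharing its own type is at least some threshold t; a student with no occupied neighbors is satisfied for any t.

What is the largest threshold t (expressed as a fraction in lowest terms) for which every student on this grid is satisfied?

(0,0)A 2/3
(0,1)A 3/5
(0,2)A 3/5
(0,3)A 4/5
(0,4)A 4/4
(0,5)A 2/2
(1,0)A 2/5
(1,1)B 4/8
(1,2)B 3/7
(1,3)A 5/7
(1,4)A 6/6
(2,0)B 4/5
(2,1)B 7/8
(2,2)B 6/7
(2,4)A 5/6
(2,5)A 4/4
(3,0)B 5/5
(3,1)B 8/8
(3,2)B 6/7
(3,3)B 3/7
(3,4)A 6/7
(3,5)A 5/5
(4,0)B 3/3
(4,1)B 5/5
(4,2)B 4/5
(4,3)A 2/5
(4,4)A 4/5
(4,5)A 3/3
The smallest same-type fraction is 2/5 at (1,0), which reduces to 2/5. Any threshold above that leaves this student unsatisfied.

2/5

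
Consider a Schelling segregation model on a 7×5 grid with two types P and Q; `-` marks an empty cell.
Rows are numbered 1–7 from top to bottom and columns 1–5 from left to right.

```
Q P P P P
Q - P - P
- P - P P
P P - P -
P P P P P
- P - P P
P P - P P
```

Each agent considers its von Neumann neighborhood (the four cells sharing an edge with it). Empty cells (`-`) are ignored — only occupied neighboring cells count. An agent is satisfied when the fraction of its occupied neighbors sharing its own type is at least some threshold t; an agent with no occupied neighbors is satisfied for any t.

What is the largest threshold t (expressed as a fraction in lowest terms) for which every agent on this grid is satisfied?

1/2

(1,1)Q 1/2
(1,2)P 1/2
(1,3)P 3/3
(1,4)P 2/2
(1,5)P 2/2
(2,1)Q 1/1
(2,3)P 1/1
(2,5)P 2/2
(3,2)P 1/1
(3,4)P 2/2
(3,5)P 2/2
(4,1)P 2/2
(4,2)P 3/3
(4,4)P 2/2
(5,1)P 2/2
(5,2)P 4/4
(5,3)P 2/2
(5,4)P 4/4
(5,5)P 2/2
(6,2)P 2/2
(6,4)P 3/3
(6,5)P 3/3
(7,1)P 1/1
(7,2)P 2/2
(7,4)P 2/2
(7,5)P 2/2
The smallest same-type fraction is 1/2 at (1,1), which reduces to 1/2. Any threshold above that leaves this agent unsatisfied.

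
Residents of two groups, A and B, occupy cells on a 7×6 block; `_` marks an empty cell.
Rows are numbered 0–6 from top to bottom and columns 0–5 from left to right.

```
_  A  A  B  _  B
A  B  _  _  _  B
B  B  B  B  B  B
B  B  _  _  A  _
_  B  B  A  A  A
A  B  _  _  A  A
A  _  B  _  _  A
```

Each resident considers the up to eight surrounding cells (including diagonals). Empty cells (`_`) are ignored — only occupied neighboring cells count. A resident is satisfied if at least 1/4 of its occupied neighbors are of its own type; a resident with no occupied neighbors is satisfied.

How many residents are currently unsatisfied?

1

(0,1)A 2/3 satisfied
(0,2)A 1/3 satisfied
(0,3)B 0/1 not
(0,5)B 1/1 satisfied
(1,0)A 1/4 satisfied
(1,1)B 3/6 satisfied
(1,5)B 3/3 satisfied
(2,0)B 4/5 satisfied
(2,1)B 5/6 satisfied
(2,2)B 4/4 satisfied
(2,3)B 2/3 satisfied
(2,4)B 3/4 satisfied
(2,5)B 2/3 satisfied
(3,0)B 4/4 satisfied
(3,1)B 6/6 satisfied
(3,4)A 3/6 satisfied
(4,1)B 4/5 satisfied
(4,2)B 3/4 satisfied
(4,3)A 3/4 satisfied
(4,4)A 5/5 satisfied
(4,5)A 4/4 satisfied
(5,0)A 1/3 satisfied
(5,1)B 3/5 satisfied
(5,4)A 5/5 satisfied
(5,5)A 4/4 satisfied
(6,0)A 1/2 satisfied
(6,2)B 1/1 satisfied
(6,5)A 2/2 satisfied
Unsatisfied: (0,3) — 1 in total.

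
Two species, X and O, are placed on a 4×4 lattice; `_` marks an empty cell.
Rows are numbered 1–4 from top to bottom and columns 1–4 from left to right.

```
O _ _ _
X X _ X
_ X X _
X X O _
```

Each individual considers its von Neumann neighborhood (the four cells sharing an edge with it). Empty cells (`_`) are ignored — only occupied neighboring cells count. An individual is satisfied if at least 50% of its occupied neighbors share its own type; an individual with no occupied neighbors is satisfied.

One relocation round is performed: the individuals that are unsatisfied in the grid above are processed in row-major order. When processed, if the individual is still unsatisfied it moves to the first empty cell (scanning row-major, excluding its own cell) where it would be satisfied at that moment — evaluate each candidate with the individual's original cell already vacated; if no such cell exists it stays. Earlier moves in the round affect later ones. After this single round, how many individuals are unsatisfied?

Initially unsatisfied (in order): (1,1), (4,3).
  (1,1) → (1,3).
  (4,3) → (1,2).
Resulting grid:
_ O O _
X X _ X
_ X X _
X X _ _
All satisfied now.

0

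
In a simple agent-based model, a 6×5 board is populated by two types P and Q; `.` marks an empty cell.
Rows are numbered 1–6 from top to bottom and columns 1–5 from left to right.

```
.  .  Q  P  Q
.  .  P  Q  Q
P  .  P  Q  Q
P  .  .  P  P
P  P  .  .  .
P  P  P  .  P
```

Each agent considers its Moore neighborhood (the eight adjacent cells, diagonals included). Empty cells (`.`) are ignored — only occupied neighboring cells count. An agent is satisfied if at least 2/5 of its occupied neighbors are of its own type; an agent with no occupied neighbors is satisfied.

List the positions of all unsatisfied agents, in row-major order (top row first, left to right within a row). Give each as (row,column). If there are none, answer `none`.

(1,3)Q 1/3 not
(1,4)P 1/5 not
(1,5)Q 2/3 satisfied
(2,3)P 2/5 satisfied
(2,4)Q 5/8 satisfied
(2,5)Q 4/5 satisfied
(3,1)P 1/1 satisfied
(3,3)P 2/4 satisfied
(3,4)Q 3/7 satisfied
(3,5)Q 3/5 satisfied
(4,1)P 3/3 satisfied
(4,4)P 2/4 satisfied
(4,5)P 1/3 not
(5,1)P 4/4 satisfied
(5,2)P 5/5 satisfied
(6,1)P 3/3 satisfied
(6,2)P 4/4 satisfied
(6,3)P 2/2 satisfied
(6,5)P 0/0 satisfied

(1,3), (1,4), (4,5)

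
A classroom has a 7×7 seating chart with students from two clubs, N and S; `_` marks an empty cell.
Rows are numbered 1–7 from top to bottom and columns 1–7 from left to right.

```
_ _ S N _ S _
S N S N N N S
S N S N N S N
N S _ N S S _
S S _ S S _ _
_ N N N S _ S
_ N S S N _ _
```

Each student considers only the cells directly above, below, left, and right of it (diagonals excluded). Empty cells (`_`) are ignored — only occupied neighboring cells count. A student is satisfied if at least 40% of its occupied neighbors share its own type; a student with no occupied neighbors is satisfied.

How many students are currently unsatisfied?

18

(1,3)S 1/2 ok
(1,4)N 1/2 ok
(1,6)S 0/1 unhappy
(2,1)S 1/2 ok
(2,2)N 1/3 unhappy
(2,3)S 2/4 ok
(2,4)N 3/4 ok
(2,5)N 3/3 ok
(2,6)N 1/4 unhappy
(2,7)S 0/2 unhappy
(3,1)S 1/3 unhappy
(3,2)N 1/4 unhappy
(3,3)S 1/3 unhappy
(3,4)N 3/4 ok
(3,5)N 2/4 ok
(3,6)S 1/4 unhappy
(3,7)N 0/2 unhappy
(4,1)N 0/3 unhappy
(4,2)S 1/3 unhappy
(4,4)N 1/3 unhappy
(4,5)S 2/4 ok
(4,6)S 2/2 ok
(5,1)S 1/2 ok
(5,2)S 2/3 ok
(5,4)S 1/3 unhappy
(5,5)S 3/3 ok
(6,2)N 2/3 ok
(6,3)N 2/3 ok
(6,4)N 1/4 unhappy
(6,5)S 1/3 unhappy
(6,7)S 0/0 ok
(7,2)N 1/2 ok
(7,3)S 1/3 unhappy
(7,4)S 1/3 unhappy
(7,5)N 0/2 unhappy
Unsatisfied: (1,6), (2,2), (2,6), (2,7), (3,1), (3,2), (3,3), (3,6), (3,7), (4,1), (4,2), (4,4), (5,4), (6,4), (6,5), (7,3), (7,4), (7,5) — 18 in total.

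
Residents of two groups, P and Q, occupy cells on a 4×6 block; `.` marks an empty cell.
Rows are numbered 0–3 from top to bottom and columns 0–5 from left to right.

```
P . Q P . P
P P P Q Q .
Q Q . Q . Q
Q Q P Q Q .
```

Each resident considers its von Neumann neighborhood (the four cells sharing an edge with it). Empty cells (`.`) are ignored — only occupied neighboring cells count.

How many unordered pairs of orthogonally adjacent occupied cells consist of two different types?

Scan each occupied cell's neighbors to the right and below so each pair is counted once.
Row 0: P(0,0)–P(1,0)= Q(0,2)–P(0,3)≠ Q(0,2)–P(1,2)≠ P(0,3)–Q(1,3)≠  → 3/4 unlike.
Row 1: P(1,0)–P(1,1)= P(1,0)–Q(2,0)≠ P(1,1)–P(1,2)= P(1,1)–Q(2,1)≠ P(1,2)–Q(1,3)≠ Q(1,3)–Q(1,4)= Q(1,3)–Q(2,3)=  → 3/7 unlike.
Row 2: Q(2,0)–Q(2,1)= Q(2,0)–Q(3,0)= Q(2,1)–Q(3,1)= Q(2,3)–Q(3,3)=  → 0/4 unlike.
Row 3: Q(3,0)–Q(3,1)= Q(3,1)–P(3,2)≠ P(3,2)–Q(3,3)≠ Q(3,3)–Q(3,4)=  → 2/4 unlike.
Total adjacent occupied pairs: 19; unlike-type pairs: 8.

8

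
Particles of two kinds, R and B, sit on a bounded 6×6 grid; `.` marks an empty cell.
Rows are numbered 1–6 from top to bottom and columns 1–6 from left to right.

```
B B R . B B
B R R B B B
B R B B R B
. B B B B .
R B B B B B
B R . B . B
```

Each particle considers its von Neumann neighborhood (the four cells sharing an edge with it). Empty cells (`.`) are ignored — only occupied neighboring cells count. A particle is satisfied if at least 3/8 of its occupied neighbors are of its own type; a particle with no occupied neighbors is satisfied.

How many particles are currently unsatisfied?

(1,1)B 2/2 ✓
(1,2)B 1/3 ✗
(1,3)R 1/2 ✓
(1,5)B 2/2 ✓
(1,6)B 2/2 ✓
(2,1)B 2/3 ✓
(2,2)R 2/4 ✓
(2,3)R 2/4 ✓
(2,4)B 2/3 ✓
(2,5)B 3/4 ✓
(2,6)B 3/3 ✓
(3,1)B 1/2 ✓
(3,2)R 1/4 ✗
(3,3)B 2/4 ✓
(3,4)B 3/4 ✓
(3,5)R 0/4 ✗
(3,6)B 1/2 ✓
(4,2)B 2/3 ✓
(4,3)B 4/4 ✓
(4,4)B 4/4 ✓
(4,5)B 2/3 ✓
(5,1)R 0/2 ✗
(5,2)B 2/4 ✓
(5,3)B 3/3 ✓
(5,4)B 4/4 ✓
(5,5)B 3/3 ✓
(5,6)B 2/2 ✓
(6,1)B 0/2 ✗
(6,2)R 0/2 ✗
(6,4)B 1/1 ✓
(6,6)B 1/1 ✓
Unsatisfied: (1,2), (3,2), (3,5), (5,1), (6,1), (6,2) — 6 in total.

6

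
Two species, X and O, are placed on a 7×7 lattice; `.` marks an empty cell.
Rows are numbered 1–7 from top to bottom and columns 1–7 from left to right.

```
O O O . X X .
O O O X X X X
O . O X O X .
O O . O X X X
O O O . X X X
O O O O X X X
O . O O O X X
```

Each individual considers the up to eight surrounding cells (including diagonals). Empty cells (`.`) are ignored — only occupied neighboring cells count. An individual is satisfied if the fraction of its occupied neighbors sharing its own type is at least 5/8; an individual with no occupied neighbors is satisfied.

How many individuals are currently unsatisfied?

6

Row 1: (1,1)O 3/3 ✓ · (1,2)O 5/5 ✓ · (1,3)O 3/4 ✓ · (1,5)X 4/4 ✓ · (1,6)X 4/4 ✓
Row 2: (2,1)O 4/4 ✓ · (2,2)O 7/7 ✓ · (2,3)O 4/6 ✓ · (2,4)X 3/7 ✗ · (2,5)X 6/7 ✓ · (2,6)X 5/6 ✓ · (2,7)X 3/3 ✓
Row 3: (3,1)O 4/4 ✓ · (3,3)O 4/6 ✓ · (3,4)X 3/7 ✗ · (3,5)O 1/8 ✗ · (3,6)X 6/7 ✓
Row 4: (4,1)O 4/4 ✓ · (4,2)O 6/6 ✓ · (4,4)O 3/6 ✗ · (4,5)X 5/7 ✓ · (4,6)X 6/7 ✓ · (4,7)X 4/4 ✓
Row 5: (5,1)O 5/5 ✓ · (5,2)O 7/7 ✓ · (5,3)O 6/6 ✓ · (5,5)X 5/7 ✓ · (5,6)X 8/8 ✓ · (5,7)X 5/5 ✓
Row 6: (6,1)O 4/4 ✓ · (6,2)O 7/7 ✓ · (6,3)O 6/6 ✓ · (6,4)O 5/7 ✓ · (6,5)X 4/7 ✗ · (6,6)X 7/8 ✓ · (6,7)X 5/5 ✓
Row 7: (7,1)O 2/2 ✓ · (7,3)O 4/4 ✓ · (7,4)O 4/5 ✓ · (7,5)O 2/5 ✗ · (7,6)X 4/5 ✓ · (7,7)X 3/3 ✓
Unsatisfied: (2,4), (3,4), (3,5), (4,4), (6,5), (7,5) — 6 in total.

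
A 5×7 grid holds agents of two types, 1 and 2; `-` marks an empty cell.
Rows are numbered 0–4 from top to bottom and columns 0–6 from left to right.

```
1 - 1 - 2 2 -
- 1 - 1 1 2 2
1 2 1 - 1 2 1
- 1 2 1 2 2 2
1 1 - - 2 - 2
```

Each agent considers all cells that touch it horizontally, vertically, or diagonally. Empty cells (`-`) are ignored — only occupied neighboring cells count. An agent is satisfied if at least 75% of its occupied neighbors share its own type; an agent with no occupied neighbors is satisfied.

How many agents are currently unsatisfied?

16

(0,0)1 1/1 ✓
(0,2)1 2/2 ✓
(0,4)2 2/4 ✗
(0,5)2 3/4 ✓
(1,1)1 4/5 ✓
(1,3)1 4/5 ✓
(1,4)1 2/6 ✗
(1,5)2 4/7 ✗
(1,6)2 3/4 ✓
(2,0)1 2/3 ✗
(2,1)2 1/5 ✗
(2,2)1 4/6 ✗
(2,4)1 3/7 ✗
(2,5)2 5/8 ✗
(2,6)1 0/5 ✗
(3,1)1 4/6 ✗
(3,2)2 1/5 ✗
(3,3)1 2/5 ✗
(3,4)2 3/5 ✗
(3,5)2 5/7 ✗
(3,6)2 3/4 ✓
(4,0)1 2/2 ✓
(4,1)1 2/3 ✗
(4,4)2 2/3 ✗
(4,6)2 2/2 ✓
Unsatisfied: (0,4), (1,4), (1,5), (2,0), (2,1), (2,2), (2,4), (2,5), (2,6), (3,1), (3,2), (3,3), (3,4), (3,5), (4,1), (4,4) — 16 in total.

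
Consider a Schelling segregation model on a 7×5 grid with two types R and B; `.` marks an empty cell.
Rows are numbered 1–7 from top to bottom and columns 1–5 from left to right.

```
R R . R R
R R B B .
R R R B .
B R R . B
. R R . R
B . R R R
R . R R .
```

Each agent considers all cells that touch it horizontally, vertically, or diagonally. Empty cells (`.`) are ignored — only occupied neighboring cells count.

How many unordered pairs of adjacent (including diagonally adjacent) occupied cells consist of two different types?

17

Scan each occupied cell's neighbors to the right and below (and the two forward diagonals) so each pair is counted once.
From row 1: 4 unlike of 10 pairs (running 4/10).
From row 2: 4 unlike of 13 pairs (running 8/23).
From row 3: 4 unlike of 12 pairs (running 12/35).
From row 4: 3 unlike of 8 pairs (running 15/43).
From row 5: 1 unlike of 7 pairs (running 16/50).
From row 6: 1 unlike of 8 pairs (running 17/58).
From row 7: 0 unlike of 1 pairs (running 17/59).
Total adjacent occupied pairs: 59; unlike-type pairs: 17.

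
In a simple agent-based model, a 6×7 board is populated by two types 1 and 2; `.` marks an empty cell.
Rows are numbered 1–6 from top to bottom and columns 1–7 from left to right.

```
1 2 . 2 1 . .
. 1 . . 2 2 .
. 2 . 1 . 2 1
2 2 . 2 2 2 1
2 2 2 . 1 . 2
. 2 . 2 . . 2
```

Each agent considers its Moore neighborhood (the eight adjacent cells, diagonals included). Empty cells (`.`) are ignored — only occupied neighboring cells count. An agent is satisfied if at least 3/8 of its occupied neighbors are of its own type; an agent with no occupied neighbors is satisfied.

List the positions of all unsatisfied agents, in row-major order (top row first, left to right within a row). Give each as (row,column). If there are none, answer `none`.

Row 1: (1,1)1 1/2 satisfied · (1,2)2 0/2 not · (1,4)2 1/2 satisfied · (1,5)1 0/3 not
Row 2: (2,2)1 1/3 not · (2,5)2 3/5 satisfied · (2,6)2 2/4 satisfied
Row 3: (3,2)2 2/3 satisfied · (3,4)1 0/3 not · (3,6)2 4/6 satisfied · (3,7)1 1/4 not
Row 4: (4,1)2 4/4 satisfied · (4,2)2 5/5 satisfied · (4,4)2 2/4 satisfied · (4,5)2 3/5 satisfied · (4,6)2 3/6 satisfied · (4,7)1 1/4 not
Row 5: (5,1)2 4/4 satisfied · (5,2)2 5/5 satisfied · (5,3)2 5/5 satisfied · (5,5)1 0/4 not · (5,7)2 2/3 satisfied
Row 6: (6,2)2 3/3 satisfied · (6,4)2 1/2 satisfied · (6,7)2 1/1 satisfied

(1,2), (1,5), (2,2), (3,4), (3,7), (4,7), (5,5)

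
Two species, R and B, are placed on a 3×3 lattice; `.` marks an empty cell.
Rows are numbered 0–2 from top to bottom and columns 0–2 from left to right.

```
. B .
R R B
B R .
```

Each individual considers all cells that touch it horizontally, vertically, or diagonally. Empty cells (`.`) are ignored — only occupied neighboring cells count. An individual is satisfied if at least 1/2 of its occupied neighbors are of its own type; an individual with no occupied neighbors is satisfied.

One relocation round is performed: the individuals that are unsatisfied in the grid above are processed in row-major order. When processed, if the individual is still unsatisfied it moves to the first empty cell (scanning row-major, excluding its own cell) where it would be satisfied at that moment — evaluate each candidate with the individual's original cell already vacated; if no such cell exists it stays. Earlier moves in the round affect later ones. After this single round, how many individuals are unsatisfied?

Initially unsatisfied (in order): (0,1), (1,1), (1,2), (2,0).
  (0,1) → (0,2).
  (1,1) → (0,0).
  (1,2): now satisfied by earlier moves; stays.
  (2,0) → (0,1).
Resulting grid:
R B B
R . B
. R .
All satisfied now.

0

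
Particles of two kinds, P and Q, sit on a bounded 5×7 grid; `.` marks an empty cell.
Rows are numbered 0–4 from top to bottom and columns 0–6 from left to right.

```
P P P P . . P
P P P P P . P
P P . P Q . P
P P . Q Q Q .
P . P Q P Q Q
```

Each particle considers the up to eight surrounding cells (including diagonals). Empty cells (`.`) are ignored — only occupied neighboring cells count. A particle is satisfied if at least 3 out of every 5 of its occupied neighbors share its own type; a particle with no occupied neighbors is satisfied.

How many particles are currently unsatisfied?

7

(0,0)P 3/3 ok
(0,1)P 5/5 ok
(0,2)P 5/5 ok
(0,3)P 4/4 ok
(0,6)P 1/1 ok
(1,0)P 5/5 ok
(1,1)P 7/7 ok
(1,2)P 7/7 ok
(1,3)P 5/6 ok
(1,4)P 3/4 ok
(1,6)P 2/2 ok
(2,0)P 5/5 ok
(2,1)P 6/6 ok
(2,3)P 3/6 unhappy
(2,4)Q 3/6 unhappy
(2,6)P 1/2 unhappy
(3,0)P 4/4 ok
(3,1)P 5/5 ok
(3,3)Q 3/6 unhappy
(3,4)Q 5/7 ok
(3,5)Q 4/6 ok
(4,0)P 2/2 ok
(4,2)P 1/3 unhappy
(4,3)Q 2/4 unhappy
(4,4)P 0/5 unhappy
(4,5)Q 3/4 ok
(4,6)Q 2/2 ok
Unsatisfied: (2,3), (2,4), (2,6), (3,3), (4,2), (4,3), (4,4) — 7 in total.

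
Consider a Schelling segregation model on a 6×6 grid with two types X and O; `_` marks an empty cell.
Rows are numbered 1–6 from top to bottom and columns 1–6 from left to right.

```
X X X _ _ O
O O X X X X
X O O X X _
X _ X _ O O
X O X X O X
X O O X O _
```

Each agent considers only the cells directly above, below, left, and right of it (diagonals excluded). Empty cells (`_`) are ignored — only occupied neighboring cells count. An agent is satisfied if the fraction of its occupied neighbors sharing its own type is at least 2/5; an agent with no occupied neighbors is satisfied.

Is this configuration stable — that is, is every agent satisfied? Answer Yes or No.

No

(1,1)X 1/2 satisfied
(1,2)X 2/3 satisfied
(1,3)X 2/2 satisfied
(1,6)O 0/1 not
(2,1)O 1/3 not
(2,2)O 2/4 satisfied
(2,3)X 2/4 satisfied
(2,4)X 3/3 satisfied
(2,5)X 3/3 satisfied
(2,6)X 1/2 satisfied
(3,1)X 1/3 not
(3,2)O 2/3 satisfied
(3,3)O 1/4 not
(3,4)X 2/3 satisfied
(3,5)X 2/3 satisfied
(4,1)X 2/2 satisfied
(4,3)X 1/2 satisfied
(4,5)O 2/3 satisfied
(4,6)O 1/2 satisfied
(5,1)X 2/3 satisfied
(5,2)O 1/3 not
(5,3)X 2/4 satisfied
(5,4)X 2/3 satisfied
(5,5)O 2/4 satisfied
(5,6)X 0/2 not
(6,1)X 1/2 satisfied
(6,2)O 2/3 satisfied
(6,3)O 1/3 not
(6,4)X 1/3 not
(6,5)O 1/2 satisfied
For instance (1,6) has only 0/1 same-type neighbors, below 2/5.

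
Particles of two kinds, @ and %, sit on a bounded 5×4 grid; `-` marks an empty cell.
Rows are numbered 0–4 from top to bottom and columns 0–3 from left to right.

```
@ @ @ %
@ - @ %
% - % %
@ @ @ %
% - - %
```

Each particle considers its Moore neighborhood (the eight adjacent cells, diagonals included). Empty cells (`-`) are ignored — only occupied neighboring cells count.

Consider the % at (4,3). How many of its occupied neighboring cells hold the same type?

1

Occupied neighbors of (4,3): (3,2)=@, (3,3)=%.
Same type (%): 1 of 2.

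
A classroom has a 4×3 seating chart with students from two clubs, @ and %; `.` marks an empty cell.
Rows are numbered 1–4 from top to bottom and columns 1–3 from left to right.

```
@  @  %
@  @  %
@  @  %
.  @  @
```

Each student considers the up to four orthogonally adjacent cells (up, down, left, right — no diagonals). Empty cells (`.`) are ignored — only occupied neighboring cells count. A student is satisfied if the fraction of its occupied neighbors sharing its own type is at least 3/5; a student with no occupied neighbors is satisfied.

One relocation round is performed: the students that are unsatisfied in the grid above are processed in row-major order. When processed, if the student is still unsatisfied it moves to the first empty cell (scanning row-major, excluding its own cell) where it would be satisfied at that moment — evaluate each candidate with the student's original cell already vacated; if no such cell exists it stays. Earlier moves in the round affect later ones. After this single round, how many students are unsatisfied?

Initially unsatisfied (in order): (1,3), (3,3), (4,3).
  (1,3): no empty cell satisfies it; stays.
  (3,3): no empty cell satisfies it; stays.
  (4,3) → (4,1).
Resulting grid:
@ @ %
@ @ %
@ @ %
@ @ .
Unsatisfied now: (1,3), (3,3).

2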